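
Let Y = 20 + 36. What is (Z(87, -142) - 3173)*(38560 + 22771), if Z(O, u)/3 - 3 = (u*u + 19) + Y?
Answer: 3529783043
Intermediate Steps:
Y = 56
Z(O, u) = 234 + 3*u² (Z(O, u) = 9 + 3*((u*u + 19) + 56) = 9 + 3*((u² + 19) + 56) = 9 + 3*((19 + u²) + 56) = 9 + 3*(75 + u²) = 9 + (225 + 3*u²) = 234 + 3*u²)
(Z(87, -142) - 3173)*(38560 + 22771) = ((234 + 3*(-142)²) - 3173)*(38560 + 22771) = ((234 + 3*20164) - 3173)*61331 = ((234 + 60492) - 3173)*61331 = (60726 - 3173)*61331 = 57553*61331 = 3529783043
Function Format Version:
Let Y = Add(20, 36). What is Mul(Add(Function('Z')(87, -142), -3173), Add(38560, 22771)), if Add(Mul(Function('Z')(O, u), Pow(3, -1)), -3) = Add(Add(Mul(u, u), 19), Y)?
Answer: 3529783043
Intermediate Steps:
Y = 56
Function('Z')(O, u) = Add(234, Mul(3, Pow(u, 2))) (Function('Z')(O, u) = Add(9, Mul(3, Add(Add(Mul(u, u), 19), 56))) = Add(9, Mul(3, Add(Add(Pow(u, 2), 19), 56))) = Add(9, Mul(3, Add(Add(19, Pow(u, 2)), 56))) = Add(9, Mul(3, Add(75, Pow(u, 2)))) = Add(9, Add(225, Mul(3, Pow(u, 2)))) = Add(234, Mul(3, Pow(u, 2))))
Mul(Add(Function('Z')(87, -142), -3173), Add(38560, 22771)) = Mul(Add(Add(234, Mul(3, Pow(-142, 2))), -3173), Add(38560, 22771)) = Mul(Add(Add(234, Mul(3, 20164)), -3173), 61331) = Mul(Add(Add(234, 60492), -3173), 61331) = Mul(Add(60726, -3173), 61331) = Mul(57553, 61331) = 3529783043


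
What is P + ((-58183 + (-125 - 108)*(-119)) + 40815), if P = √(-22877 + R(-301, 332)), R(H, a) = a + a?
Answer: 10359 + I*√22213 ≈ 10359.0 + 149.04*I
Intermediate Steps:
R(H, a) = 2*a
P = I*√22213 (P = √(-22877 + 2*332) = √(-22877 + 664) = √(-22213) = I*√22213 ≈ 149.04*I)
P + ((-58183 + (-125 - 108)*(-119)) + 40815) = I*√22213 + ((-58183 + (-125 - 108)*(-119)) + 40815) = I*√22213 + ((-58183 - 233*(-119)) + 40815) = I*√22213 + ((-58183 + 27727) + 40815) = I*√22213 + (-30456 + 40815) = I*√22213 + 10359 = 10359 + I*√22213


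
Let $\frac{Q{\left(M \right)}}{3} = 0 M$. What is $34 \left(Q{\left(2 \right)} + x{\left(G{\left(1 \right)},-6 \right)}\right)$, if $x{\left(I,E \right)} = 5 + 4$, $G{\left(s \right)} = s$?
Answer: $306$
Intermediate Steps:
$Q{\left(M \right)} = 0$ ($Q{\left(M \right)} = 3 \cdot 0 M = 3 \cdot 0 = 0$)
$x{\left(I,E \right)} = 9$
$34 \left(Q{\left(2 \right)} + x{\left(G{\left(1 \right)},-6 \right)}\right) = 34 \left(0 + 9\right) = 34 \cdot 9 = 306$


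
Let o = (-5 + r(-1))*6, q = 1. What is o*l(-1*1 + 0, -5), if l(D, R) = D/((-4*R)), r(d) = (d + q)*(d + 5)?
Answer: 3/2 ≈ 1.5000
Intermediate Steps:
r(d) = (1 + d)*(5 + d) (r(d) = (d + 1)*(d + 5) = (1 + d)*(5 + d))
l(D, R) = -D/(4*R) (l(D, R) = D*(-1/(4*R)) = -D/(4*R))
o = -30 (o = (-5 + (5 + (-1)² + 6*(-1)))*6 = (-5 + (5 + 1 - 6))*6 = (-5 + 0)*6 = -5*6 = -30)
o*l(-1*1 + 0, -5) = -(-15)*(-1*1 + 0)/(2*(-5)) = -(-15)*(-1 + 0)*(-1)/(2*5) = -(-15)*(-1)*(-1)/(2*5) = -30*(-1/20) = 3/2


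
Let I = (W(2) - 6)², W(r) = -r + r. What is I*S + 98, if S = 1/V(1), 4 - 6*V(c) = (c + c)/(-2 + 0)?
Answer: 706/5 ≈ 141.20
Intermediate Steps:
V(c) = ⅔ + c/6 (V(c) = ⅔ - (c + c)/(6*(-2 + 0)) = ⅔ - 2*c/(6*(-2)) = ⅔ - 2*c*(-1)/(6*2) = ⅔ - (-1)*c/6 = ⅔ + c/6)
W(r) = 0
I = 36 (I = (0 - 6)² = (-6)² = 36)
S = 6/5 (S = 1/(⅔ + (⅙)*1) = 1/(⅔ + ⅙) = 1/(⅚) = 6/5 ≈ 1.2000)
I*S + 98 = 36*(6/5) + 98 = 216/5 + 98 = 706/5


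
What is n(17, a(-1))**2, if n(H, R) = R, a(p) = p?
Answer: 1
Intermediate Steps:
n(17, a(-1))**2 = (-1)**2 = 1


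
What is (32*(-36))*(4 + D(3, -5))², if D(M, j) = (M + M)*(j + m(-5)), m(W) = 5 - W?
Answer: -1331712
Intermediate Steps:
D(M, j) = 2*M*(10 + j) (D(M, j) = (M + M)*(j + (5 - 1*(-5))) = (2*M)*(j + (5 + 5)) = (2*M)*(j + 10) = (2*M)*(10 + j) = 2*M*(10 + j))
(32*(-36))*(4 + D(3, -5))² = (32*(-36))*(4 + 2*3*(10 - 5))² = -1152*(4 + 2*3*5)² = -1152*(4 + 30)² = -1152*34² = -1152*1156 = -1331712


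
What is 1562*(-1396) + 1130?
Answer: -2179422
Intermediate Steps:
1562*(-1396) + 1130 = -2180552 + 1130 = -2179422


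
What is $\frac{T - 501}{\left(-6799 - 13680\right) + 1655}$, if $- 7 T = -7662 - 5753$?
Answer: $- \frac{2477}{32942} \approx -0.075193$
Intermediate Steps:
$T = \frac{13415}{7}$ ($T = - \frac{-7662 - 5753}{7} = \left(- \frac{1}{7}\right) \left(-13415\right) = \frac{13415}{7} \approx 1916.4$)
$\frac{T - 501}{\left(-6799 - 13680\right) + 1655} = \frac{\frac{13415}{7} - 501}{\left(-6799 - 13680\right) + 1655} = \frac{9908}{7 \left(-20479 + 1655\right)} = \frac{9908}{7 \left(-18824\right)} = \frac{9908}{7} \left(- \frac{1}{18824}\right) = - \frac{2477}{32942}$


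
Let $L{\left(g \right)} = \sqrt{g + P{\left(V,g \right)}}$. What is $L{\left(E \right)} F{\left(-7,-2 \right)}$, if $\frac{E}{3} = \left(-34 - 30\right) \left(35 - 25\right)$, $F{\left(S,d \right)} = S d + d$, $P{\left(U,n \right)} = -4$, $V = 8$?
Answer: $24 i \sqrt{481} \approx 526.36 i$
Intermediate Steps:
$F{\left(S,d \right)} = d + S d$
$E = -1920$ ($E = 3 \left(-34 - 30\right) \left(35 - 25\right) = 3 \left(\left(-64\right) 10\right) = 3 \left(-640\right) = -1920$)
$L{\left(g \right)} = \sqrt{-4 + g}$ ($L{\left(g \right)} = \sqrt{g - 4} = \sqrt{-4 + g}$)
$L{\left(E \right)} F{\left(-7,-2 \right)} = \sqrt{-4 - 1920} \left(- 2 \left(1 - 7\right)\right) = \sqrt{-1924} \left(\left(-2\right) \left(-6\right)\right) = 2 i \sqrt{481} \cdot 12 = 24 i \sqrt{481}$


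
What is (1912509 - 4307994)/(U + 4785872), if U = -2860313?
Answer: -266165/213951 ≈ -1.2440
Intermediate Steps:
(1912509 - 4307994)/(U + 4785872) = (1912509 - 4307994)/(-2860313 + 4785872) = -2395485/1925559 = -2395485*1/1925559 = -266165/213951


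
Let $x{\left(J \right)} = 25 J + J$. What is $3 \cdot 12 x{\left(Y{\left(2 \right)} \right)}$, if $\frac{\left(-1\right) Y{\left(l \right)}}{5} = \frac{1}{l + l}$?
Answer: $-1170$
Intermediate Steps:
$Y{\left(l \right)} = - \frac{5}{2 l}$ ($Y{\left(l \right)} = - \frac{5}{l + l} = - \frac{5}{2 l}$)
$x{\left(J \right)} = 26 J$
$3 \cdot 12 x{\left(Y{\left(2 \right)} \right)} = 3 \cdot 12 \cdot 26 \left(- \frac{5}{2 \cdot 2}\right) = 36 \cdot 26 \left(\left(- \frac{5}{2}\right) \frac{1}{2}\right) = 36 \cdot 26 \left(- \frac{5}{4}\right) = 36 \left(- \frac{65}{2}\right) = -1170$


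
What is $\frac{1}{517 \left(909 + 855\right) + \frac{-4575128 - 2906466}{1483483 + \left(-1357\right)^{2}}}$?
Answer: $\frac{1662466}{1516145301611} \approx 1.0965 \cdot 10^{-6}$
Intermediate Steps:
$\frac{1}{517 \left(909 + 855\right) + \frac{-4575128 - 2906466}{1483483 + \left(-1357\right)^{2}}} = \frac{1}{517 \cdot 1764 - \frac{7481594}{1483483 + 1841449}} = \frac{1}{911988 - \frac{7481594}{3324932}} = \frac{1}{911988 - \frac{3740797}{1662466}} = \frac{1}{\frac{1516145301611}{1662466}} = \frac{1662466}{1516145301611}$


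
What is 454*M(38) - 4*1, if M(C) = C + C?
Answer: 34500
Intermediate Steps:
M(C) = 2*C
454*M(38) - 4*1 = 454*(2*38) - 4*1 = 454*76 - 4 = 34504 - 4 = 34500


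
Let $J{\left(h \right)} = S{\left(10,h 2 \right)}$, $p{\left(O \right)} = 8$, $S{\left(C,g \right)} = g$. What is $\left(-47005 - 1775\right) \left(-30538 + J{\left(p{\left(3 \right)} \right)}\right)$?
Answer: $1488863160$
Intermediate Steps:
$J{\left(h \right)} = 2 h$ ($J{\left(h \right)} = h 2 = 2 h$)
$\left(-47005 - 1775\right) \left(-30538 + J{\left(p{\left(3 \right)} \right)}\right) = \left(-47005 - 1775\right) \left(-30538 + 2 \cdot 8\right) = - 48780 \left(-30538 + 16\right) = \left(-48780\right) \left(-30522\right) = 1488863160$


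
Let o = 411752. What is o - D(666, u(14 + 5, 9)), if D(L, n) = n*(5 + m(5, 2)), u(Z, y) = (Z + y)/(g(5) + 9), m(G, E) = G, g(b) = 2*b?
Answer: 7823008/19 ≈ 4.1174e+5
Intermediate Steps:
u(Z, y) = Z/19 + y/19 (u(Z, y) = (Z + y)/(2*5 + 9) = (Z + y)/(10 + 9) = (Z + y)/19 = (Z + y)*(1/19) = Z/19 + y/19)
D(L, n) = 10*n (D(L, n) = n*(5 + 5) = n*10 = 10*n)
o - D(666, u(14 + 5, 9)) = 411752 - 10*((14 + 5)/19 + (1/19)*9) = 411752 - 10*((1/19)*19 + 9/19) = 411752 - 10*(1 + 9/19) = 411752 - 10*28/19 = 411752 - 1*280/19 = 411752 - 280/19 = 7823008/19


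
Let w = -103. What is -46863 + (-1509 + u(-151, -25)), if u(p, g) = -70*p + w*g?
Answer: -35227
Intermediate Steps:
u(p, g) = -103*g - 70*p (u(p, g) = -70*p - 103*g = -103*g - 70*p)
-46863 + (-1509 + u(-151, -25)) = -46863 + (-1509 + (-103*(-25) - 70*(-151))) = -46863 + (-1509 + (2575 + 10570)) = -46863 + (-1509 + 13145) = -46863 + 11636 = -35227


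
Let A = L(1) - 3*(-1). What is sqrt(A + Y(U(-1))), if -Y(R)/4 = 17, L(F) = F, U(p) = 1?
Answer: 8*I ≈ 8.0*I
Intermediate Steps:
Y(R) = -68 (Y(R) = -4*17 = -68)
A = 4 (A = 1 - 3*(-1) = 1 + 3 = 4)
sqrt(A + Y(U(-1))) = sqrt(4 - 68) = sqrt(-64) = 8*I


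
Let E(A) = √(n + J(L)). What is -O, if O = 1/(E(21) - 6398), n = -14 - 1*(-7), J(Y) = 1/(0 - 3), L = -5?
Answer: 9597/61401617 + I*√66/122803234 ≈ 0.0001563 + 6.6155e-8*I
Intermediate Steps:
J(Y) = -⅓ (J(Y) = 1/(-3) = -⅓)
n = -7 (n = -14 + 7 = -7)
E(A) = I*√66/3 (E(A) = √(-7 - ⅓) = √(-22/3) = I*√66/3)
O = 1/(-6398 + I*√66/3) (O = 1/(I*√66/3 - 6398) = 1/(-6398 + I*√66/3) ≈ -0.0001563 - 6.62e-8*I)
-O = -(-9597/61401617 - I*√66/122803234) = 9597/61401617 + I*√66/122803234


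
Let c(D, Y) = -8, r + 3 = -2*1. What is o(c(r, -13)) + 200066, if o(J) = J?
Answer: 200058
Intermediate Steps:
r = -5 (r = -3 - 2*1 = -3 - 2 = -5)
o(c(r, -13)) + 200066 = -8 + 200066 = 200058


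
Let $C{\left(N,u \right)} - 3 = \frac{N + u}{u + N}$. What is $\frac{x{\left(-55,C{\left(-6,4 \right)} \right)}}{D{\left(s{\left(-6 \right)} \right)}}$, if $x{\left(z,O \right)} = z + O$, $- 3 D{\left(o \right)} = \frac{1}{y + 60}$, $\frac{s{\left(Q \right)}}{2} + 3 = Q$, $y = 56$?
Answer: $17748$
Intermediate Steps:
$C{\left(N,u \right)} = 4$ ($C{\left(N,u \right)} = 3 + \frac{N + u}{u + N} = 3 + \frac{N + u}{N + u} = 3 + 1 = 4$)
$s{\left(Q \right)} = -6 + 2 Q$
$D{\left(o \right)} = - \frac{1}{348}$ ($D{\left(o \right)} = - \frac{1}{3 \left(56 + 60\right)} = - \frac{1}{3 \cdot 116} = \left(- \frac{1}{3}\right) \frac{1}{116} = - \frac{1}{348}$)
$x{\left(z,O \right)} = O + z$
$\frac{x{\left(-55,C{\left(-6,4 \right)} \right)}}{D{\left(s{\left(-6 \right)} \right)}} = \frac{4 - 55}{- \frac{1}{348}} = \left(-51\right) \left(-348\right) = 17748$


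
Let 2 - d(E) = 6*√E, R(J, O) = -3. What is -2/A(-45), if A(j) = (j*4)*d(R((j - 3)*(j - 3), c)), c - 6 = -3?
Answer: 1/5040 + I*√3/1680 ≈ 0.00019841 + 0.001031*I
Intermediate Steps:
c = 3 (c = 6 - 3 = 3)
d(E) = 2 - 6*√E
A(j) = 4*j*(2 - 6*I*√3) (A(j) = (j*4)*(2 - 6*I*√3) = (4*j)*(2 - 6*I*√3) = 4*j*(2 - 6*I*√3))
-2/A(-45) = -2*(-1/(360*(1 - 3*I*√3))) = -2/(-360 + 1080*I*√3)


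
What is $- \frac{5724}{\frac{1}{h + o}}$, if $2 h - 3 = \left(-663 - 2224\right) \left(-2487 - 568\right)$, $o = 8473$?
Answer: $-25290732708$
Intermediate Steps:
$h = 4409894$ ($h = \frac{3}{2} + \frac{\left(-663 - 2224\right) \left(-2487 - 568\right)}{2} = \frac{3}{2} + \frac{\left(-2887\right) \left(-3055\right)}{2} = \frac{3}{2} + \frac{1}{2} \cdot 8819785 = \frac{3}{2} + \frac{8819785}{2} = 4409894$)
$- \frac{5724}{\frac{1}{h + o}} = - \frac{5724}{\frac{1}{4409894 + 8473}} = - \frac{5724}{\frac{1}{4418367}} = - 5724 \frac{1}{\frac{1}{4418367}} = \left(-5724\right) 4418367 = -25290732708$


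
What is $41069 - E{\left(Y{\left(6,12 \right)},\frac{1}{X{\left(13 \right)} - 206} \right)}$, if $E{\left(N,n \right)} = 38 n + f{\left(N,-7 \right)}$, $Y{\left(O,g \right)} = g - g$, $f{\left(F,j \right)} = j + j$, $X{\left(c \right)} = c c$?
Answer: $\frac{1520109}{37} \approx 41084.0$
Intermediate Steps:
$X{\left(c \right)} = c^{2}$
$f{\left(F,j \right)} = 2 j$
$Y{\left(O,g \right)} = 0$
$E{\left(N,n \right)} = -14 + 38 n$ ($E{\left(N,n \right)} = 38 n + 2 \left(-7\right) = 38 n - 14 = -14 + 38 n$)
$41069 - E{\left(Y{\left(6,12 \right)},\frac{1}{X{\left(13 \right)} - 206} \right)} = 41069 - \left(-14 + \frac{38}{13^{2} - 206}\right) = 41069 - \left(-14 + \frac{38}{169 - 206}\right) = 41069 - \left(-14 + \frac{38}{-37}\right) = 41069 - \left(-14 + 38 \left(- \frac{1}{37}\right)\right) = 41069 - \left(-14 - \frac{38}{37}\right) = 41069 - - \frac{556}{37} = 41069 + \frac{556}{37} = \frac{1520109}{37}$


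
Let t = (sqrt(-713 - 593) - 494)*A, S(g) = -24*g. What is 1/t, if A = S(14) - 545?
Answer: 247/108073151 + I*sqrt(1306)/216146302 ≈ 2.2855e-6 + 1.672e-7*I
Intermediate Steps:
A = -881 (A = -24*14 - 545 = -336 - 545 = -881)
t = 435214 - 881*I*sqrt(1306) (t = (sqrt(-713 - 593) - 494)*(-881) = (sqrt(-1306) - 494)*(-881) = (I*sqrt(1306) - 494)*(-881) = (-494 + I*sqrt(1306))*(-881) = 435214 - 881*I*sqrt(1306) ≈ 4.3521e+5 - 31838.0*I)
1/t = 1/(435214 - 881*I*sqrt(1306))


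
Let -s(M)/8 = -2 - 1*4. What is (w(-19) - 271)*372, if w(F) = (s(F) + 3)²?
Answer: 866760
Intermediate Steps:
s(M) = 48 (s(M) = -8*(-2 - 1*4) = -8*(-2 - 4) = -8*(-6) = 48)
w(F) = 2601 (w(F) = (48 + 3)² = 51² = 2601)
(w(-19) - 271)*372 = (2601 - 271)*372 = 2330*372 = 866760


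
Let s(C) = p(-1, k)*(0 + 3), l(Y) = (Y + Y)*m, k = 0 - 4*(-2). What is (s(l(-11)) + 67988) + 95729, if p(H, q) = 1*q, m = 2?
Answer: 163741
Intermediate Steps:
k = 8 (k = 0 + 8 = 8)
p(H, q) = q
l(Y) = 4*Y (l(Y) = (Y + Y)*2 = (2*Y)*2 = 4*Y)
s(C) = 24 (s(C) = 8*(0 + 3) = 8*3 = 24)
(s(l(-11)) + 67988) + 95729 = (24 + 67988) + 95729 = 68012 + 95729 = 163741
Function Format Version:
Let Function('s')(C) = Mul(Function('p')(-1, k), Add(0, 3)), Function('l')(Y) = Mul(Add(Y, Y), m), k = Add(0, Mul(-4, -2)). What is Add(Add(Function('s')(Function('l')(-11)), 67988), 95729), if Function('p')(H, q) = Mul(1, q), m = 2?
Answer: 163741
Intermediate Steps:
k = 8 (k = Add(0, 8) = 8)
Function('p')(H, q) = q
Function('l')(Y) = Mul(4, Y) (Function('l')(Y) = Mul(Add(Y, Y), 2) = Mul(Mul(2, Y), 2) = Mul(4, Y))
Function('s')(C) = 24 (Function('s')(C) = Mul(8, Add(0, 3)) = Mul(8, 3) = 24)
Add(Add(Function('s')(Function('l')(-11)), 67988), 95729) = Add(Add(24, 67988), 95729) = Add(68012, 95729) = 163741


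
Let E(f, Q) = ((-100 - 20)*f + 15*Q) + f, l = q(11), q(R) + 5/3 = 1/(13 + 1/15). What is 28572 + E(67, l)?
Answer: 4032729/196 ≈ 20575.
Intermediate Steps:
q(R) = -935/588 (q(R) = -5/3 + 1/(13 + 1/15) = -5/3 + 1/(196/15) = -5/3 + 15/196 = -935/588)
l = -935/588 ≈ -1.5901
E(f, Q) = -119*f + 15*Q (E(f, Q) = (-120*f + 15*Q) + f = -119*f + 15*Q)
28572 + E(67, l) = 28572 + (-119*67 + 15*(-935/588)) = 28572 + (-7973 - 4675/196) = 28572 - 1567383/196 = 4032729/196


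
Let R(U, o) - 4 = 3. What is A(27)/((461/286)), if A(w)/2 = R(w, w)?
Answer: 4004/461 ≈ 8.6855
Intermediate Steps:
R(U, o) = 7 (R(U, o) = 4 + 3 = 7)
A(w) = 14 (A(w) = 2*7 = 14)
A(27)/((461/286)) = 14/((461/286)) = 14/((461*(1/286))) = 14/(461/286) = 14*(286/461) = 4004/461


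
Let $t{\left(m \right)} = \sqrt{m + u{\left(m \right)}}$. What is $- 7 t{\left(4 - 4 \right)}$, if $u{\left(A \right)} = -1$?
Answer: $- 7 i \approx - 7.0 i$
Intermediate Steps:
$t{\left(m \right)} = \sqrt{-1 + m}$ ($t{\left(m \right)} = \sqrt{m - 1} = \sqrt{-1 + m}$)
$- 7 t{\left(4 - 4 \right)} = - 7 \sqrt{-1 + \left(4 - 4\right)} = - 7 \sqrt{-1 + 0} = - 7 \sqrt{-1} = - 7 i$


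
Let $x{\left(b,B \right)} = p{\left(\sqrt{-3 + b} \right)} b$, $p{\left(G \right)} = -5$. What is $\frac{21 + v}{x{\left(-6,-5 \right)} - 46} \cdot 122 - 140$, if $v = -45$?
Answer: $43$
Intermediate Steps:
$x{\left(b,B \right)} = - 5 b$
$\frac{21 + v}{x{\left(-6,-5 \right)} - 46} \cdot 122 - 140 = \frac{21 - 45}{\left(-5\right) \left(-6\right) - 46} \cdot 122 - 140 = - \frac{24}{30 - 46} \cdot 122 - 140 = - \frac{24}{-16} \cdot 122 - 140 = \left(-24\right) \left(- \frac{1}{16}\right) 122 - 140 = \frac{3}{2} \cdot 122 - 140 = 183 - 140 = 43$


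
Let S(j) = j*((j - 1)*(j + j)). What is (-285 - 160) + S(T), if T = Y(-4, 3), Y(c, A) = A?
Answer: -409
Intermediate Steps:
T = 3
S(j) = 2*j²*(-1 + j) (S(j) = j*((-1 + j)*(2*j)) = j*(2*j*(-1 + j)) = 2*j²*(-1 + j))
(-285 - 160) + S(T) = (-285 - 160) + 2*3²*(-1 + 3) = -445 + 2*9*2 = -445 + 36 = -409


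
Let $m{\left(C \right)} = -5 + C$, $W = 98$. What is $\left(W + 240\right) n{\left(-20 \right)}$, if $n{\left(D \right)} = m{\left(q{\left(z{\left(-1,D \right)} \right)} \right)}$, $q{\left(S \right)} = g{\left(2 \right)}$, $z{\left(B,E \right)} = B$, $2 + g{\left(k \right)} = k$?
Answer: $-1690$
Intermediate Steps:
$g{\left(k \right)} = -2 + k$
$q{\left(S \right)} = 0$ ($q{\left(S \right)} = -2 + 2 = 0$)
$n{\left(D \right)} = -5$ ($n{\left(D \right)} = -5 + 0 = -5$)
$\left(W + 240\right) n{\left(-20 \right)} = \left(98 + 240\right) \left(-5\right) = 338 \left(-5\right) = -1690$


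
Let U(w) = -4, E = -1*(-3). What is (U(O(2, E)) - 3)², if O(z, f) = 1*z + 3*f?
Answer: 49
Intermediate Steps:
E = 3
O(z, f) = z + 3*f
(U(O(2, E)) - 3)² = (-4 - 3)² = (-7)² = 49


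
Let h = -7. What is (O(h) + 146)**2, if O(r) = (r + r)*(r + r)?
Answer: 116964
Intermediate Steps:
O(r) = 4*r**2 (O(r) = (2*r)*(2*r) = 4*r**2)
(O(h) + 146)**2 = (4*(-7)**2 + 146)**2 = (4*49 + 146)**2 = (196 + 146)**2 = 342**2 = 116964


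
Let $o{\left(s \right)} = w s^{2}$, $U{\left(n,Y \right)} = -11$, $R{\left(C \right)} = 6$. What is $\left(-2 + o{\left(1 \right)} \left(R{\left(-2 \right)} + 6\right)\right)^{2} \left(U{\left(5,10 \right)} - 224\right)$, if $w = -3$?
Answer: $-339340$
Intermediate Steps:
$o{\left(s \right)} = - 3 s^{2}$
$\left(-2 + o{\left(1 \right)} \left(R{\left(-2 \right)} + 6\right)\right)^{2} \left(U{\left(5,10 \right)} - 224\right) = \left(-2 + - 3 \cdot 1^{2} \left(6 + 6\right)\right)^{2} \left(-11 - 224\right) = \left(-2 + \left(-3\right) 1 \cdot 12\right)^{2} \left(-235\right) = \left(-2 - 36\right)^{2} \left(-235\right) = \left(-38\right)^{2} \left(-235\right) = 1444 \left(-235\right) = -339340$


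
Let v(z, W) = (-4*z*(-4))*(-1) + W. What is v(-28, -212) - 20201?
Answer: -19965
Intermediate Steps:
v(z, W) = W - 16*z (v(z, W) = (16*z)*(-1) + W = -16*z + W = W - 16*z)
v(-28, -212) - 20201 = (-212 - 16*(-28)) - 20201 = (-212 + 448) - 20201 = 236 - 20201 = -19965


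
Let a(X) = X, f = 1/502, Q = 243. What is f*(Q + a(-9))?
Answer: 117/251 ≈ 0.46614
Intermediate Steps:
f = 1/502 ≈ 0.0019920
f*(Q + a(-9)) = (243 - 9)/502 = (1/502)*234 = 117/251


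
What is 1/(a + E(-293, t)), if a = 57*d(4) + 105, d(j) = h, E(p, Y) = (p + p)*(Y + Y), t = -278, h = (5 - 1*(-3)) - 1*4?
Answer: 1/326149 ≈ 3.0661e-6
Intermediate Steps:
h = 4 (h = (5 + 3) - 4 = 8 - 4 = 4)
E(p, Y) = 4*Y*p (E(p, Y) = (2*p)*(2*Y) = 4*Y*p)
d(j) = 4
a = 333 (a = 57*4 + 105 = 228 + 105 = 333)
1/(a + E(-293, t)) = 1/(333 + 4*(-278)*(-293)) = 1/(333 + 325816) = 1/326149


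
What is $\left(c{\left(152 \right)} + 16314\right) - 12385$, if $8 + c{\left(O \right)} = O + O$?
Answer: $4225$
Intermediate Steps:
$c{\left(O \right)} = -8 + 2 O$ ($c{\left(O \right)} = -8 + \left(O + O\right) = -8 + 2 O$)
$\left(c{\left(152 \right)} + 16314\right) - 12385 = \left(\left(-8 + 2 \cdot 152\right) + 16314\right) - 12385 = \left(\left(-8 + 304\right) + 16314\right) - 12385 = \left(296 + 16314\right) - 12385 = 16610 - 12385 = 4225$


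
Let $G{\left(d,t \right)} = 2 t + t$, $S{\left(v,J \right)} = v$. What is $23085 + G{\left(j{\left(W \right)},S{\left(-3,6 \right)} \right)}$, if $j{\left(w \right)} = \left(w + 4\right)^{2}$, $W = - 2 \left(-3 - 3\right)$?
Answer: $23076$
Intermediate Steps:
$W = 12$ ($W = \left(-2\right) \left(-6\right) = 12$)
$j{\left(w \right)} = \left(4 + w\right)^{2}$
$G{\left(d,t \right)} = 3 t$
$23085 + G{\left(j{\left(W \right)},S{\left(-3,6 \right)} \right)} = 23085 + 3 \left(-3\right) = 23085 - 9 = 23076$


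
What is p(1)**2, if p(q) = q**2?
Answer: 1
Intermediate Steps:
p(1)**2 = (1**2)**2 = 1**2 = 1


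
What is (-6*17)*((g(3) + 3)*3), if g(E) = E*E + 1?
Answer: -3978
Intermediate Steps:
g(E) = 1 + E² (g(E) = E² + 1 = 1 + E²)
(-6*17)*((g(3) + 3)*3) = (-6*17)*(((1 + 3²) + 3)*3) = -102*((1 + 9) + 3)*3 = -102*(10 + 3)*3 = -1326*3 = -102*39 = -3978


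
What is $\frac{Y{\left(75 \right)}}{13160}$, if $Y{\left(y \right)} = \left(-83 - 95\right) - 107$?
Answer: $- \frac{57}{2632} \approx -0.021657$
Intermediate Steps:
$Y{\left(y \right)} = -285$ ($Y{\left(y \right)} = -178 - 107 = -285$)
$\frac{Y{\left(75 \right)}}{13160} = - \frac{285}{13160} = \left(-285\right) \frac{1}{13160} = - \frac{57}{2632}$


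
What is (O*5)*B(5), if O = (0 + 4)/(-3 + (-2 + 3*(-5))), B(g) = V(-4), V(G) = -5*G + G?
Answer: -16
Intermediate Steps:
V(G) = -4*G
B(g) = 16 (B(g) = -4*(-4) = 16)
O = -⅕ (O = 4/(-3 + (-2 - 15)) = 4/(-3 - 17) = 4/(-20) = 4*(-1/20) = -⅕ ≈ -0.20000)
(O*5)*B(5) = -⅕*5*16 = -1*16 = -16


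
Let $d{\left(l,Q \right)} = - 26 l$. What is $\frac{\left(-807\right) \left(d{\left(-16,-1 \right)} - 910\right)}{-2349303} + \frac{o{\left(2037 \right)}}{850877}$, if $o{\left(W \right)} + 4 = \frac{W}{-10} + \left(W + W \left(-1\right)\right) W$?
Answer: $- \frac{1132322910997}{6663226295770} \approx -0.16994$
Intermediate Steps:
$o{\left(W \right)} = -4 - \frac{W}{10}$ ($o{\left(W \right)} = -4 + \left(\frac{W}{-10} + \left(W + W \left(-1\right)\right) W\right) = -4 + \left(W \left(- \frac{1}{10}\right) + \left(W - W\right) W\right) = -4 + \left(- \frac{W}{10} + 0 W\right) = -4 + \left(- \frac{W}{10} + 0\right) = -4 - \frac{W}{10}$)
$\frac{\left(-807\right) \left(d{\left(-16,-1 \right)} - 910\right)}{-2349303} + \frac{o{\left(2037 \right)}}{850877} = \frac{\left(-807\right) \left(\left(-26\right) \left(-16\right) - 910\right)}{-2349303} + \frac{-4 - \frac{2037}{10}}{850877} = - 807 \left(416 - 910\right) \left(- \frac{1}{2349303}\right) + \left(-4 - \frac{2037}{10}\right) \frac{1}{850877} = \left(-807\right) \left(-494\right) \left(- \frac{1}{2349303}\right) - \frac{2077}{8508770} = 398658 \left(- \frac{1}{2349303}\right) - \frac{2077}{8508770} = - \frac{132886}{783101} - \frac{2077}{8508770} = - \frac{1132322910997}{6663226295770}$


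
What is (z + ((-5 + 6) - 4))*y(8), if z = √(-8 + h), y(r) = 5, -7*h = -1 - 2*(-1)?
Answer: -15 + 5*I*√399/7 ≈ -15.0 + 14.268*I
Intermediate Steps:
h = -⅐ (h = -(-1 - 2*(-1))/7 = -(-1 + 2)/7 = -⅐*1 = -⅐ ≈ -0.14286)
z = I*√399/7 (z = √(-8 - ⅐) = √(-57/7) = I*√399/7 ≈ 2.8536*I)
(z + ((-5 + 6) - 4))*y(8) = (I*√399/7 + ((-5 + 6) - 4))*5 = (I*√399/7 + (1 - 4))*5 = (I*√399/7 - 3)*5 = (-3 + I*√399/7)*5 = -15 + 5*I*√399/7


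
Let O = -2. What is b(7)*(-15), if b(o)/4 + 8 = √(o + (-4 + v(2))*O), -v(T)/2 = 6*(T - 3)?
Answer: 480 - 180*I ≈ 480.0 - 180.0*I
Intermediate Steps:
v(T) = 36 - 12*T (v(T) = -12*(T - 3) = -12*(-3 + T) = -2*(-18 + 6*T) = 36 - 12*T)
b(o) = -32 + 4*√(-16 + o) (b(o) = -32 + 4*√(o + (-4 + (36 - 12*2))*(-2)) = -32 + 4*√(o + (-4 + (36 - 24))*(-2)) = -32 + 4*√(o + (-4 + 12)*(-2)) = -32 + 4*√(o + 8*(-2)) = -32 + 4*√(o - 16) = -32 + 4*√(-16 + o))
b(7)*(-15) = (-32 + 4*√(-16 + 7))*(-15) = (-32 + 4*√(-9))*(-15) = (-32 + 4*(3*I))*(-15) = (-32 + 12*I)*(-15) = 480 - 180*I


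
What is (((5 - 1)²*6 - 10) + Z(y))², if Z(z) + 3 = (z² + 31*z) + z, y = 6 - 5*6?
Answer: 11881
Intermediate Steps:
y = -24 (y = 6 - 30 = -24)
Z(z) = -3 + z² + 32*z (Z(z) = -3 + ((z² + 31*z) + z) = -3 + (z² + 32*z) = -3 + z² + 32*z)
(((5 - 1)²*6 - 10) + Z(y))² = (((5 - 1)²*6 - 10) + (-3 + (-24)² + 32*(-24)))² = ((4²*6 - 10) + (-3 + 576 - 768))² = ((16*6 - 10) - 195)² = ((96 - 10) - 195)² = (86 - 195)² = (-109)² = 11881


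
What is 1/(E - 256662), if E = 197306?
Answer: -1/59356 ≈ -1.6848e-5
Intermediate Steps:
1/(E - 256662) = 1/(197306 - 256662) = 1/(-59356) = -1/59356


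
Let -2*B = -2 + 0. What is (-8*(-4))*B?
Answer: 32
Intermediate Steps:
B = 1 (B = -(-2 + 0)/2 = -½*(-2) = 1)
(-8*(-4))*B = -8*(-4)*1 = 32*1 = 32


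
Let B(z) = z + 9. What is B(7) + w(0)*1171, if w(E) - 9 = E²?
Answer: 10555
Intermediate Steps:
B(z) = 9 + z
w(E) = 9 + E²
B(7) + w(0)*1171 = (9 + 7) + (9 + 0²)*1171 = 16 + (9 + 0)*1171 = 16 + 9*1171 = 16 + 10539 = 10555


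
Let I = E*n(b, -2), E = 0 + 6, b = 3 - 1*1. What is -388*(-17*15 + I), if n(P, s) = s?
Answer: 103596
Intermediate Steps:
b = 2 (b = 3 - 1 = 2)
E = 6
I = -12 (I = 6*(-2) = -12)
-388*(-17*15 + I) = -388*(-17*15 - 12) = -388*(-255 - 12) = -388*(-267) = 103596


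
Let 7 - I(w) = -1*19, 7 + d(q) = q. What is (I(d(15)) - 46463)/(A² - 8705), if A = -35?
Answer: 46437/7480 ≈ 6.2082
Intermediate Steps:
d(q) = -7 + q
I(w) = 26 (I(w) = 7 - (-1)*19 = 7 - 1*(-19) = 7 + 19 = 26)
(I(d(15)) - 46463)/(A² - 8705) = (26 - 46463)/((-35)² - 8705) = -46437/(1225 - 8705) = -46437/(-7480) = -46437*(-1/7480) = 46437/7480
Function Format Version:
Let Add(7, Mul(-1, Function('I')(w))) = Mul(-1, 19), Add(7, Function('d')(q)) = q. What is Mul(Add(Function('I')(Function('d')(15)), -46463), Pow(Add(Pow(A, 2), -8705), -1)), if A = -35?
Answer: Rational(46437, 7480) ≈ 6.2082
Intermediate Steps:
Function('d')(q) = Add(-7, q)
Function('I')(w) = 26 (Function('I')(w) = Add(7, Mul(-1, Mul(-1, 19))) = Add(7, Mul(-1, -19)) = Add(7, 19) = 26)
Mul(Add(Function('I')(Function('d')(15)), -46463), Pow(Add(Pow(A, 2), -8705), -1)) = Mul(Add(26, -46463), Pow(Add(Pow(-35, 2), -8705), -1)) = Mul(-46437, Pow(Add(1225, -8705), -1)) = Mul(-46437, Pow(-7480, -1)) = Mul(-46437, Rational(-1, 7480)) = Rational(46437, 7480)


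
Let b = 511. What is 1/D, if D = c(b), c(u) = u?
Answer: 1/511 ≈ 0.0019569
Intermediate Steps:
D = 511
1/D = 1/511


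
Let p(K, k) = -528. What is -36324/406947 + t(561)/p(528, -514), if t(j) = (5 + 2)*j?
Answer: -16335959/2170384 ≈ -7.5268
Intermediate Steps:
t(j) = 7*j
-36324/406947 + t(561)/p(528, -514) = -36324/406947 + (7*561)/(-528) = -36324*1/406947 + 3927*(-1/528) = -12108/135649 - 119/16 = -16335959/2170384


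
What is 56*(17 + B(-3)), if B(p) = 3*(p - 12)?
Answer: -1568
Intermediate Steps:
B(p) = -36 + 3*p (B(p) = 3*(-12 + p) = -36 + 3*p)
56*(17 + B(-3)) = 56*(17 + (-36 + 3*(-3))) = 56*(17 + (-36 - 9)) = 56*(17 - 45) = 56*(-28) = -1568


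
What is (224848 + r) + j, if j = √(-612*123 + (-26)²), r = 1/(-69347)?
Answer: 15592534255/69347 + 10*I*√746 ≈ 2.2485e+5 + 273.13*I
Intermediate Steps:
r = -1/69347 ≈ -1.4420e-5
j = 10*I*√746 (j = √(-75276 + 676) = √(-74600) = 10*I*√746 ≈ 273.13*I)
(224848 + r) + j = (224848 - 1/69347) + 10*I*√746 = 15592534255/69347 + 10*I*√746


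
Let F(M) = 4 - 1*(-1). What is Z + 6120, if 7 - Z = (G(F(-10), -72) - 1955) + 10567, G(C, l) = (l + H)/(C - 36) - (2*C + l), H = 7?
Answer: -79022/31 ≈ -2549.1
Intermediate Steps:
F(M) = 5 (F(M) = 4 + 1 = 5)
G(C, l) = -l - 2*C + (7 + l)/(-36 + C) (G(C, l) = (l + 7)/(C - 36) - (2*C + l) = (7 + l)/(-36 + C) - (l + 2*C) = (7 + l)/(-36 + C) + (-l - 2*C) = -l - 2*C + (7 + l)/(-36 + C))
Z = -268742/31 (Z = 7 - (((7 - 2*5² + 37*(-72) + 72*5 - 1*5*(-72))/(-36 + 5) - 1955) + 10567) = 7 - (((7 - 2*25 - 2664 + 360 + 360)/(-31) - 1955) + 10567) = 7 - ((-(7 - 50 - 2664 + 360 + 360)/31 - 1955) + 10567) = 7 - ((-1/31*(-1987) - 1955) + 10567) = 7 - ((1987/31 - 1955) + 10567) = 7 - (-58618/31 + 10567) = 7 - 1*268959/31 = 7 - 268959/31 = -268742/31 ≈ -8669.1)
Z + 6120 = -268742/31 + 6120 = -79022/31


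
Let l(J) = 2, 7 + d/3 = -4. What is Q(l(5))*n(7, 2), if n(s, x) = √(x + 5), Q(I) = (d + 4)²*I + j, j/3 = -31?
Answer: 1589*√7 ≈ 4204.1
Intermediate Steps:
d = -33 (d = -21 + 3*(-4) = -21 - 12 = -33)
j = -93 (j = 3*(-31) = -93)
Q(I) = -93 + 841*I (Q(I) = (-33 + 4)²*I - 93 = (-29)²*I - 93 = 841*I - 93 = -93 + 841*I)
n(s, x) = √(5 + x)
Q(l(5))*n(7, 2) = (-93 + 841*2)*√(5 + 2) = (-93 + 1682)*√7 = 1589*√7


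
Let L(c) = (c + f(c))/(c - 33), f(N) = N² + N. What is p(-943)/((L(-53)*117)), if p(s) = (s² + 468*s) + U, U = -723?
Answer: -2262316/18603 ≈ -121.61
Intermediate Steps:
f(N) = N + N²
p(s) = -723 + s² + 468*s (p(s) = (s² + 468*s) - 723 = -723 + s² + 468*s)
L(c) = (c + c*(1 + c))/(-33 + c) (L(c) = (c + c*(1 + c))/(c - 33) = (c + c*(1 + c))/(-33 + c))
p(-943)/((L(-53)*117)) = (-723 + (-943)² + 468*(-943))/((-53*(2 - 53)/(-33 - 53)*117)) = (-723 + 889249 - 441324)/((-53*(-51)/(-86)*117)) = 447202/((-53*(-1/86)*(-51)*117)) = 447202/((-2703/86*117)) = 447202/(-316251/86) = 447202*(-86/316251) = -2262316/18603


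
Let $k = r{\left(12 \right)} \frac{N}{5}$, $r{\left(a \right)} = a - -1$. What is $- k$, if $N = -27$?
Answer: $\frac{351}{5} \approx 70.2$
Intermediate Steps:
$r{\left(a \right)} = 1 + a$ ($r{\left(a \right)} = a + 1 = 1 + a$)
$k = - \frac{351}{5}$ ($k = \left(1 + 12\right) \left(- \frac{27}{5}\right) = 13 \left(\left(-27\right) \frac{1}{5}\right) = 13 \left(- \frac{27}{5}\right) = - \frac{351}{5} \approx -70.2$)
$- k = \left(-1\right) \left(- \frac{351}{5}\right) = \frac{351}{5}$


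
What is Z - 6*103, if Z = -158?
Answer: -776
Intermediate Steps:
Z - 6*103 = -158 - 6*103 = -158 - 618 = -776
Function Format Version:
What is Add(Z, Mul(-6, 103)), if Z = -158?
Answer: -776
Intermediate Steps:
Add(Z, Mul(-6, 103)) = Add(-158, Mul(-6, 103)) = Add(-158, -618) = -776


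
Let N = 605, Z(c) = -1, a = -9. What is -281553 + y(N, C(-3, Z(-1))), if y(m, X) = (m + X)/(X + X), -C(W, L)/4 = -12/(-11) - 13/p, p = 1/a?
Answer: -2925900235/10392 ≈ -2.8155e+5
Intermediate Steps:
p = -1/9 (p = 1/(-9) = -1/9 ≈ -0.11111)
C(W, L) = -5196/11 (C(W, L) = -4*(-12/(-11) - 13/(-1/9)) = -4*(-12*(-1/11) - 13*(-9)) = -4*(12/11 + 117) = -4*1299/11 = -5196/11)
y(m, X) = (X + m)/(2*X) (y(m, X) = (X + m)/((2*X)) = (X + m)*(1/(2*X)) = (X + m)/(2*X))
-281553 + y(N, C(-3, Z(-1))) = -281553 + (-5196/11 + 605)/(2*(-5196/11)) = -281553 + (1/2)*(-11/5196)*(1459/11) = -281553 - 1459/10392 = -2925900235/10392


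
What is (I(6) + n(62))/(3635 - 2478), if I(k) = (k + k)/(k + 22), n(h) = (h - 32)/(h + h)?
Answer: 291/502138 ≈ 0.00057952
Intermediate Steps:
n(h) = (-32 + h)/(2*h) (n(h) = (-32 + h)/((2*h)) = (-32 + h)*(1/(2*h)) = (-32 + h)/(2*h))
I(k) = 2*k/(22 + k) (I(k) = (2*k)/(22 + k) = 2*k/(22 + k))
(I(6) + n(62))/(3635 - 2478) = (2*6/(22 + 6) + (½)*(-32 + 62)/62)/(3635 - 2478) = (2*6/28 + (½)*(1/62)*30)/1157 = (2*6*(1/28) + 15/62)*(1/1157) = (3/7 + 15/62)*(1/1157) = (291/434)*(1/1157) = 291/502138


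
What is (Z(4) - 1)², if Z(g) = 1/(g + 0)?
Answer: 9/16 ≈ 0.56250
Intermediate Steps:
Z(g) = 1/g
(Z(4) - 1)² = (1/4 - 1)² = (¼ - 1)² = (-¾)² = 9/16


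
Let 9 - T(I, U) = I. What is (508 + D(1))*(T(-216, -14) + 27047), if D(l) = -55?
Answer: 12354216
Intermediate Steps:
T(I, U) = 9 - I
(508 + D(1))*(T(-216, -14) + 27047) = (508 - 55)*((9 - 1*(-216)) + 27047) = 453*((9 + 216) + 27047) = 453*(225 + 27047) = 453*27272 = 12354216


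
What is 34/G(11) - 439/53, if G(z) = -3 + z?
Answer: -855/212 ≈ -4.0330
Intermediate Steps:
34/G(11) - 439/53 = 34/(-3 + 11) - 439/53 = 34/8 - 439*1/53 = 34*(1/8) - 439/53 = 17/4 - 439/53 = -855/212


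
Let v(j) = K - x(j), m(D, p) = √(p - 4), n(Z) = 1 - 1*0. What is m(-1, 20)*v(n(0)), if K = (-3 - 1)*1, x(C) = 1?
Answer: -20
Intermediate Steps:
n(Z) = 1 (n(Z) = 1 + 0 = 1)
K = -4 (K = -4*1 = -4)
m(D, p) = √(-4 + p)
v(j) = -5 (v(j) = -4 - 1*1 = -4 - 1 = -5)
m(-1, 20)*v(n(0)) = √(-4 + 20)*(-5) = √16*(-5) = 4*(-5) = -20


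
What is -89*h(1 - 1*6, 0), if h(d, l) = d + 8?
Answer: -267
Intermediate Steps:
h(d, l) = 8 + d
-89*h(1 - 1*6, 0) = -89*(8 + (1 - 1*6)) = -89*(8 + (1 - 6)) = -89*(8 - 5) = -89*3 = -267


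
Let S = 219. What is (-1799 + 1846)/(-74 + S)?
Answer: 47/145 ≈ 0.32414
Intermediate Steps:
(-1799 + 1846)/(-74 + S) = (-1799 + 1846)/(-74 + 219) = 47/145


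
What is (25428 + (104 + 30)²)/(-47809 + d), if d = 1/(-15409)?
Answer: -334252028/368344441 ≈ -0.90744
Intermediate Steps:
d = -1/15409 ≈ -6.4897e-5
(25428 + (104 + 30)²)/(-47809 + d) = (25428 + (104 + 30)²)/(-47809 - 1/15409) = (25428 + 134²)/(-736688882/15409) = (25428 + 17956)*(-15409/736688882) = 43384*(-15409/736688882) = -334252028/368344441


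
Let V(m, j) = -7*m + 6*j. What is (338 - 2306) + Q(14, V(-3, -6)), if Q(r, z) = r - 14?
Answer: -1968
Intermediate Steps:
Q(r, z) = -14 + r
(338 - 2306) + Q(14, V(-3, -6)) = (338 - 2306) + (-14 + 14) = -1968 + 0 = -1968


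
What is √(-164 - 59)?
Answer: I*√223 ≈ 14.933*I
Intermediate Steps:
√(-164 - 59) = √(-223) = I*√223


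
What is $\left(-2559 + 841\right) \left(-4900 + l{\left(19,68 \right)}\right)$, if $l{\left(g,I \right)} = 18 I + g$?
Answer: $6282726$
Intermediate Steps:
$l{\left(g,I \right)} = g + 18 I$
$\left(-2559 + 841\right) \left(-4900 + l{\left(19,68 \right)}\right) = \left(-2559 + 841\right) \left(-4900 + \left(19 + 18 \cdot 68\right)\right) = - 1718 \left(-4900 + \left(19 + 1224\right)\right) = - 1718 \left(-4900 + 1243\right) = \left(-1718\right) \left(-3657\right) = 6282726$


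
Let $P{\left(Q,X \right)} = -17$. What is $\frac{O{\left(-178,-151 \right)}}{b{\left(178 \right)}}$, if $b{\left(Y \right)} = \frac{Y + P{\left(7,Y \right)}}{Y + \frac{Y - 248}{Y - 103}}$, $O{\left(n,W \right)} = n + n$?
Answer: $- \frac{945536}{2415} \approx -391.53$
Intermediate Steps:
$O{\left(n,W \right)} = 2 n$
$b{\left(Y \right)} = \frac{-17 + Y}{Y + \frac{-248 + Y}{-103 + Y}}$ ($b{\left(Y \right)} = \frac{Y - 17}{Y + \frac{Y - 248}{Y - 103}} = \frac{-17 + Y}{Y + \frac{-248 + Y}{-103 + Y}}$)
$\frac{O{\left(-178,-151 \right)}}{b{\left(178 \right)}} = \frac{2 \left(-178\right)}{\frac{1}{248 - 178^{2} + 102 \cdot 178} \left(-1751 - 178^{2} + 120 \cdot 178\right)} = - \frac{356}{\frac{1}{248 - 31684 + 18156} \left(-1751 - 31684 + 21360\right)} = - \frac{356}{\frac{1}{-13280} \left(-12075\right)} = - \frac{356}{\left(- \frac{1}{13280}\right) \left(-12075\right)} = - \frac{356}{\frac{2415}{2656}} = \left(-356\right) \frac{2656}{2415} = - \frac{945536}{2415}$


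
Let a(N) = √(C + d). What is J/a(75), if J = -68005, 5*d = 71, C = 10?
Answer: -68005*√5/11 ≈ -13824.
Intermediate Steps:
d = 71/5 (d = (⅕)*71 = 71/5 ≈ 14.200)
a(N) = 11*√5/5 (a(N) = √(10 + 71/5) = √(121/5) = 11*√5/5)
J/a(75) = -68005*√5/11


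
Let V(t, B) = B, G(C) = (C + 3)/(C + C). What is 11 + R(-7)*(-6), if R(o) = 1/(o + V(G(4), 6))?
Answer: 17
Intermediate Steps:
G(C) = (3 + C)/(2*C) (G(C) = (3 + C)/((2*C)) = (3 + C)*(1/(2*C)) = (3 + C)/(2*C))
R(o) = 1/(6 + o) (R(o) = 1/(o + 6) = 1/(6 + o))
11 + R(-7)*(-6) = 11 - 6/(6 - 7) = 11 - 6/(-1) = 11 - 1*(-6) = 11 + 6 = 17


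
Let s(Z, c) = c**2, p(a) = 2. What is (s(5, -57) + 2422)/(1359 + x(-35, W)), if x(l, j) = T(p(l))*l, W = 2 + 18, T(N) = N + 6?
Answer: 5671/1079 ≈ 5.2558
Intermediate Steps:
T(N) = 6 + N
W = 20
x(l, j) = 8*l (x(l, j) = (6 + 2)*l = 8*l)
(s(5, -57) + 2422)/(1359 + x(-35, W)) = ((-57)**2 + 2422)/(1359 + 8*(-35)) = (3249 + 2422)/(1359 - 280) = 5671/1079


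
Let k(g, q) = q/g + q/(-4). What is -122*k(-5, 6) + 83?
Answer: 2062/5 ≈ 412.40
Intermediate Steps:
k(g, q) = -q/4 + q/g (k(g, q) = q/g + q*(-¼) = q/g - q/4 = -q/4 + q/g)
-122*k(-5, 6) + 83 = -122*(-¼*6 + 6/(-5)) + 83 = -122*(-3/2 + 6*(-⅕)) + 83 = -122*(-3/2 - 6/5) + 83 = -122*(-27/10) + 83 = 1647/5 + 83 = 2062/5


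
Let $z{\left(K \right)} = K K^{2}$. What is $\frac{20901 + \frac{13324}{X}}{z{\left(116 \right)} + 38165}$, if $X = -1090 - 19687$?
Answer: $\frac{434246753}{33223690397} \approx 0.01307$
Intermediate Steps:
$X = -20777$ ($X = -1090 - 19687 = -20777$)
$z{\left(K \right)} = K^{3}$
$\frac{20901 + \frac{13324}{X}}{z{\left(116 \right)} + 38165} = \frac{20901 + \frac{13324}{-20777}}{116^{3} + 38165} = \frac{20901 + 13324 \left(- \frac{1}{20777}\right)}{1560896 + 38165} = \frac{20901 - \frac{13324}{20777}}{1599061} = \frac{434246753}{20777} \cdot \frac{1}{1599061} = \frac{434246753}{33223690397}$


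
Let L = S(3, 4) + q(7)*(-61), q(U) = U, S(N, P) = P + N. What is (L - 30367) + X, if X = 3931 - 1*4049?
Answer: -30905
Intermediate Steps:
S(N, P) = N + P
X = -118 (X = 3931 - 4049 = -118)
L = -420 (L = (3 + 4) + 7*(-61) = 7 - 427 = -420)
(L - 30367) + X = (-420 - 30367) - 118 = -30787 - 118 = -30905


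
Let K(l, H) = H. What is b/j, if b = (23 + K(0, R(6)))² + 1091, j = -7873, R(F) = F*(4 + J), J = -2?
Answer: -2316/7873 ≈ -0.29417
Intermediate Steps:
R(F) = 2*F (R(F) = F*(4 - 2) = F*2 = 2*F)
b = 2316 (b = (23 + 2*6)² + 1091 = (23 + 12)² + 1091 = 35² + 1091 = 1225 + 1091 = 2316)
b/j = 2316/(-7873) = 2316*(-1/7873) = -2316/7873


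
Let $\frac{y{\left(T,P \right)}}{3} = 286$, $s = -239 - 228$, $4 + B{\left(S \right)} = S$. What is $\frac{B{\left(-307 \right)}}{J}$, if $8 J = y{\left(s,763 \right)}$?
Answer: $- \frac{1244}{429} \approx -2.8998$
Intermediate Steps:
$B{\left(S \right)} = -4 + S$
$s = -467$
$y{\left(T,P \right)} = 858$ ($y{\left(T,P \right)} = 3 \cdot 286 = 858$)
$J = \frac{429}{4}$ ($J = \frac{1}{8} \cdot 858 = \frac{429}{4} \approx 107.25$)
$\frac{B{\left(-307 \right)}}{J} = \frac{-4 - 307}{\frac{429}{4}} = \left(-311\right) \frac{4}{429} = - \frac{1244}{429}$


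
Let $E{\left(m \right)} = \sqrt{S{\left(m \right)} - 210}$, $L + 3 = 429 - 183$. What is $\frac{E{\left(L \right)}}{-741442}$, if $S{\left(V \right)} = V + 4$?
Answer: $- \frac{\sqrt{37}}{741442} \approx -8.204 \cdot 10^{-6}$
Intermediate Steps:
$S{\left(V \right)} = 4 + V$
$L = 243$ ($L = -3 + \left(429 - 183\right) = -3 + 246 = 243$)
$E{\left(m \right)} = \sqrt{-206 + m}$ ($E{\left(m \right)} = \sqrt{\left(4 + m\right) - 210} = \sqrt{-206 + m}$)
$\frac{E{\left(L \right)}}{-741442} = \frac{\sqrt{-206 + 243}}{-741442} = \sqrt{37} \left(- \frac{1}{741442}\right) = - \frac{\sqrt{37}}{741442}$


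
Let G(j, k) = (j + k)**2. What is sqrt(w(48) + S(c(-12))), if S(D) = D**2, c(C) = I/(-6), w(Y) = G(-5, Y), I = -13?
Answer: sqrt(66733)/6 ≈ 43.055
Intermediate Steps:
w(Y) = (-5 + Y)**2
c(C) = 13/6 (c(C) = -13/(-6) = -13*(-1/6) = 13/6)
sqrt(w(48) + S(c(-12))) = sqrt((-5 + 48)**2 + (13/6)**2) = sqrt(43**2 + 169/36) = sqrt(1849 + 169/36) = sqrt(66733/36) = sqrt(66733)/6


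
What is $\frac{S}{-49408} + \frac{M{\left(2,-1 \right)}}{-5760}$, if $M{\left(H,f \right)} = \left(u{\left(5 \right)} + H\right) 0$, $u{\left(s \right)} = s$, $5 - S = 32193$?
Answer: $\frac{8047}{12352} \approx 0.65147$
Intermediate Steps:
$S = -32188$ ($S = 5 - 32193 = -32188$)
$M{\left(H,f \right)} = 0$ ($M{\left(H,f \right)} = \left(5 + H\right) 0 = 0$)
$\frac{S}{-49408} + \frac{M{\left(2,-1 \right)}}{-5760} = - \frac{32188}{-49408} + \frac{0}{-5760} = \left(-32188\right) \left(- \frac{1}{49408}\right) + 0 \left(- \frac{1}{5760}\right) = \frac{8047}{12352} + 0 = \frac{8047}{12352}$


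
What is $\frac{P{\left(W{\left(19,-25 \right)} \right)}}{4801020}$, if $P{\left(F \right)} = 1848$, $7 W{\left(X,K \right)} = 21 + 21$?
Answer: $\frac{22}{57155} \approx 0.00038492$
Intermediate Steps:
$W{\left(X,K \right)} = 6$ ($W{\left(X,K \right)} = \frac{21 + 21}{7} = \frac{1}{7} \cdot 42 = 6$)
$\frac{P{\left(W{\left(19,-25 \right)} \right)}}{4801020} = \frac{1848}{4801020} = 1848 \cdot \frac{1}{4801020} = \frac{22}{57155}$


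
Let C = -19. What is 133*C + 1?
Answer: -2526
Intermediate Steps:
133*C + 1 = 133*(-19) + 1 = -2527 + 1 = -2526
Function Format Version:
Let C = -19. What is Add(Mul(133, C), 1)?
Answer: -2526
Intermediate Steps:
Add(Mul(133, C), 1) = Add(Mul(133, -19), 1) = Add(-2527, 1) = -2526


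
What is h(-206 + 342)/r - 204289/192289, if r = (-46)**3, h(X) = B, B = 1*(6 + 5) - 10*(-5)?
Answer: -19896403733/18716642104 ≈ -1.0630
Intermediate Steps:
B = 61 (B = 1*11 + 50 = 11 + 50 = 61)
h(X) = 61
r = -97336
h(-206 + 342)/r - 204289/192289 = 61/(-97336) - 204289/192289 = 61*(-1/97336) - 204289*1/192289 = -61/97336 - 204289/192289 = -19896403733/18716642104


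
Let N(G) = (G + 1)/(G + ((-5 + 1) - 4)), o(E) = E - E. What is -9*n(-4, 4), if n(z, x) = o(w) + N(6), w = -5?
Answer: 63/2 ≈ 31.500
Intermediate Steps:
o(E) = 0
N(G) = (1 + G)/(-8 + G) (N(G) = (1 + G)/(G + (-4 - 4)) = (1 + G)/(G - 8) = (1 + G)/(-8 + G))
n(z, x) = -7/2 (n(z, x) = 0 + (1 + 6)/(-8 + 6) = 0 + 7/(-2) = 0 - 1/2*7 = 0 - 7/2 = -7/2)
-9*n(-4, 4) = -9*(-7/2) = 63/2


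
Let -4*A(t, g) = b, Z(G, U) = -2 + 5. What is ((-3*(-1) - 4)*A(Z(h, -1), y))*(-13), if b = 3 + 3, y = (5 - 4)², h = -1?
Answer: -39/2 ≈ -19.500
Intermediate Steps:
Z(G, U) = 3
y = 1 (y = 1² = 1)
b = 6
A(t, g) = -3/2 (A(t, g) = -¼*6 = -3/2)
((-3*(-1) - 4)*A(Z(h, -1), y))*(-13) = ((-3*(-1) - 4)*(-3/2))*(-13) = ((3 - 4)*(-3/2))*(-13) = -1*(-3/2)*(-13) = (3/2)*(-13) = -39/2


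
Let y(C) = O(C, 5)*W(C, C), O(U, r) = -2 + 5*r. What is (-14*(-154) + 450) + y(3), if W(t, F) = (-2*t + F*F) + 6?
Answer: 2813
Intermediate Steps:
W(t, F) = 6 + F**2 - 2*t (W(t, F) = (-2*t + F**2) + 6 = (F**2 - 2*t) + 6 = 6 + F**2 - 2*t)
y(C) = 138 - 46*C + 23*C**2 (y(C) = (-2 + 5*5)*(6 + C**2 - 2*C) = (-2 + 25)*(6 + C**2 - 2*C) = 23*(6 + C**2 - 2*C) = 138 - 46*C + 23*C**2)
(-14*(-154) + 450) + y(3) = (-14*(-154) + 450) + (138 - 46*3 + 23*3**2) = (2156 + 450) + (138 - 138 + 23*9) = 2606 + (138 - 138 + 207) = 2606 + 207 = 2813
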